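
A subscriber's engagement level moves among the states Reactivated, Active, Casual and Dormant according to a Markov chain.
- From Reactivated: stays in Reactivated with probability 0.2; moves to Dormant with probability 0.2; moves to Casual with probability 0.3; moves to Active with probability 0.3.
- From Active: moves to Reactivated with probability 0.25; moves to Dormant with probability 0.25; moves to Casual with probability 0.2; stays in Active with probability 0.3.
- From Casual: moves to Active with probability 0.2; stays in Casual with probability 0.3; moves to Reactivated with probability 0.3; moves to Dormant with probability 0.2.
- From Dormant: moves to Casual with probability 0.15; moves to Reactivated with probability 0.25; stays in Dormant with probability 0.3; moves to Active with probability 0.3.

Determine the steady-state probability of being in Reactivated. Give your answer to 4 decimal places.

0.2494

Let the stationary distribution be π with π = πP and π_1 + π_2 + π_3 + π_4 = 1.
π_1 = 0.2·π_1 + 0.25·π_2 + 0.3·π_3 + 0.25·π_4
π_2 = 0.3·π_1 + 0.3·π_2 + 0.2·π_3 + 0.3·π_4
π_3 = 0.3·π_1 + 0.2·π_2 + 0.3·π_3 + 0.15·π_4
Solving with the normalization constraint gives π = (0.2494, 0.2763, 0.2367, 0.2376).
So the stationary probability of Reactivated is 0.2494.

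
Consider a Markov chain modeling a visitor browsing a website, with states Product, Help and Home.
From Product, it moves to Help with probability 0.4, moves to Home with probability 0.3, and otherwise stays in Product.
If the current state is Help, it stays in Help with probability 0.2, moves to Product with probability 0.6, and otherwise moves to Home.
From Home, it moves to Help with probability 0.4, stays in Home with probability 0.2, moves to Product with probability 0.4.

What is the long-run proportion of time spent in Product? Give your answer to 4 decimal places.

0.4242

Let the stationary distribution be π with π = πP and π_1 + π_2 + π_3 = 1.
π_1 = 0.3·π_1 + 0.6·π_2 + 0.4·π_3
π_2 = 0.4·π_1 + 0.2·π_2 + 0.4·π_3
Solving with the normalization constraint gives π = (0.4242, 0.3333, 0.2424).
So the stationary probability of Product is 0.4242.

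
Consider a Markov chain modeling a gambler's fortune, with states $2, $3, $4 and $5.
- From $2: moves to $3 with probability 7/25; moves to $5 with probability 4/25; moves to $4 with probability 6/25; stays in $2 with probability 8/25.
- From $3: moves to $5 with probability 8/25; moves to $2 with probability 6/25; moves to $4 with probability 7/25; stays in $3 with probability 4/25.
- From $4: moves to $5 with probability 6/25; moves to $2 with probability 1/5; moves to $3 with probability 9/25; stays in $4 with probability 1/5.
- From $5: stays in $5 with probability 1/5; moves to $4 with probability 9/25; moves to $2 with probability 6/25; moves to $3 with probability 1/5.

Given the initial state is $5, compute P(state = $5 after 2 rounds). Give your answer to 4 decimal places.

0.2288

Propagate the distribution vector 2 rounds from $5.
After 0 rounds: (0.0000, 0.0000, 0.0000, 1.0000)
After 1 round: (0.2400, 0.2000, 0.3600, 0.2000)
After 2 rounds: (0.2448, 0.2688, 0.2576, 0.2288)
P(in $5 after 2 rounds) = 0.2288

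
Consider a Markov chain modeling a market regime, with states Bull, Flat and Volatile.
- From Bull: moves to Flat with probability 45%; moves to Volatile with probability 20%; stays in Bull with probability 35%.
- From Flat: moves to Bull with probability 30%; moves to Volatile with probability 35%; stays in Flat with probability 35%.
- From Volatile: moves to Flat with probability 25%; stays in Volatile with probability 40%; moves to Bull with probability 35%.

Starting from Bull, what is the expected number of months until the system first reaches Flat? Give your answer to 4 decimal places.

Let t(s) be the expected number of months to first reach Flat from state s, with t(Flat) = 0. Conditioning on the first month:
t(Bull) = 1 + 0.35·t(Bull) + 0.2·t(Volatile)
t(Volatile) = 1 + 0.35·t(Bull) + 0.4·t(Volatile)
Solving: t(Bull) = 2.5000, t(Volatile) = 3.1250.
Expected months from Bull to Flat: 2.5000.

2.5000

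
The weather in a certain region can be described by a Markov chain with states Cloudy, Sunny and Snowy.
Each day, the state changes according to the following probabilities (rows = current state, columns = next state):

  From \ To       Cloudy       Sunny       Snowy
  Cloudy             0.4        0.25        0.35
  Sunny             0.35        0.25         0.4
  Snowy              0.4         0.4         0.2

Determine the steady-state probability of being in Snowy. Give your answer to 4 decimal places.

0.3173

Let the stationary distribution be π with π = πP and π_1 + π_2 + π_3 = 1.
π_1 = 0.4·π_1 + 0.35·π_2 + 0.4·π_3
π_2 = 0.25·π_1 + 0.25·π_2 + 0.4·π_3
Solving with the normalization constraint gives π = (0.3851, 0.2976, 0.3173).
So the stationary probability of Snowy is 0.3173.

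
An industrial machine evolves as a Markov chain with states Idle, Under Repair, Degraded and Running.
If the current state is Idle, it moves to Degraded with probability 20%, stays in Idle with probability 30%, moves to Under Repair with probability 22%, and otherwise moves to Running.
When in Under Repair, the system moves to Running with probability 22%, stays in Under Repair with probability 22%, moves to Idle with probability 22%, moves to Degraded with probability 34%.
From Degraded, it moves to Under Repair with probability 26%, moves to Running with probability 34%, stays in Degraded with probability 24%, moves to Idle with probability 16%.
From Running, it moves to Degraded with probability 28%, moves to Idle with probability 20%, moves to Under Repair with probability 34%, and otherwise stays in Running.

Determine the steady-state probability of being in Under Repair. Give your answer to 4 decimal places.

Let the stationary distribution be π with π = πP and π_1 + π_2 + π_3 + π_4 = 1.
π_1 = 0.3·π_1 + 0.22·π_2 + 0.16·π_3 + 0.2·π_4
π_2 = 0.22·π_1 + 0.22·π_2 + 0.26·π_3 + 0.34·π_4
π_3 = 0.2·π_1 + 0.34·π_2 + 0.24·π_3 + 0.28·π_4
Solving with the normalization constraint gives π = (0.2161, 0.2613, 0.2677, 0.2549).
So the stationary probability of Under Repair is 0.2613.

0.2613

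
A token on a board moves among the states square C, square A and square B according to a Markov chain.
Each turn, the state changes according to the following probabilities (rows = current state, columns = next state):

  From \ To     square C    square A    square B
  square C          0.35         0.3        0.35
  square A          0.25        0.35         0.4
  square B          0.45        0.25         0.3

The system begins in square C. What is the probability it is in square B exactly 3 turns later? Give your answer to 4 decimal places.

0.3475

Propagate the distribution vector 3 turns from square C.
After 0 turns: (1.0000, 0.0000, 0.0000)
After 1 turn: (0.3500, 0.3000, 0.3500)
After 2 turns: (0.3550, 0.2975, 0.3475)
After 3 turns: (0.3550, 0.2975, 0.3475)
P(in square B after 3 turns) = 0.3475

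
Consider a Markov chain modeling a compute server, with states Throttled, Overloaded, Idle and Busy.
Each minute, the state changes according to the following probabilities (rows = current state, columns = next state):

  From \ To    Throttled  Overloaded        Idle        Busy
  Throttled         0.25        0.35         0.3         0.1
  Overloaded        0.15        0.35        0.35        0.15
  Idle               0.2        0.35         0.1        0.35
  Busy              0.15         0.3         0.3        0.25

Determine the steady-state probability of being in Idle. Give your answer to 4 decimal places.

Let the stationary distribution be π with π = πP and π_1 + π_2 + π_3 + π_4 = 1.
π_1 = 0.25·π_1 + 0.15·π_2 + 0.2·π_3 + 0.15·π_4
π_2 = 0.35·π_1 + 0.35·π_2 + 0.35·π_3 + 0.3·π_4
π_3 = 0.3·π_1 + 0.35·π_2 + 0.1·π_3 + 0.3·π_4
Solving with the normalization constraint gives π = (0.1813, 0.3392, 0.2641, 0.2153).
So the stationary probability of Idle is 0.2641.

0.2641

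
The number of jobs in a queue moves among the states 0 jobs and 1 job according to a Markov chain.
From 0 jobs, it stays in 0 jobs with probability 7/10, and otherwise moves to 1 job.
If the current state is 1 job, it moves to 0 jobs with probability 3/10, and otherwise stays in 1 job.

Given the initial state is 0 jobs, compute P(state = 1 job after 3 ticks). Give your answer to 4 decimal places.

0.4680

Propagate the distribution vector 3 ticks from 0 jobs.
After 0 ticks: (1.0000, 0.0000)
After 1 tick: (0.7000, 0.3000)
After 2 ticks: (0.5800, 0.4200)
After 3 ticks: (0.5320, 0.4680)
P(in 1 job after 3 ticks) = 0.4680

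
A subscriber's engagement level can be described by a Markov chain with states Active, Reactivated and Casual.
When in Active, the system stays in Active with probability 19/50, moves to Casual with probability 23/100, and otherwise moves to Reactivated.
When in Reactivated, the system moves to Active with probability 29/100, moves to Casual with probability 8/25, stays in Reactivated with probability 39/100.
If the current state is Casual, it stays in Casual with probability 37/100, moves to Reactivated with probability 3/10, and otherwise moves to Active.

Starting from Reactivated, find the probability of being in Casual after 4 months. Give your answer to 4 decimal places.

0.3054

Propagate the distribution vector 4 months from Reactivated.
After 0 months: (0.0000, 1.0000, 0.0000)
After 1 month: (0.2900, 0.3900, 0.3200)
After 2 months: (0.3289, 0.3612, 0.3099)
After 3 months: (0.3320, 0.3621, 0.3059)
After 4 months: (0.3321, 0.3625, 0.3054)
P(in Casual after 4 months) = 0.3054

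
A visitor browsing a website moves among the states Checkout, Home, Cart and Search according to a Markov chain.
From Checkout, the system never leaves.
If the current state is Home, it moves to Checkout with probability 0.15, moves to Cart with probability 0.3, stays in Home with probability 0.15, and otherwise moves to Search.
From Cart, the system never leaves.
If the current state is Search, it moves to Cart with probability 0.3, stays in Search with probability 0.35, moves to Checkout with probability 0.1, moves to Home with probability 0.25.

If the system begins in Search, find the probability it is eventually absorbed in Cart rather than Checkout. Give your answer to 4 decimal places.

0.7293

Let h(s) be the probability of absorption at Cart starting from transient state s. Then h(Cart) = 1 and h(Checkout) = 0. By first-step analysis:
h(Home) = 0.15·0 + 0.15·h(Home) + 0.3·1 + 0.4·h(Search)
h(Search) = 0.1·0 + 0.25·h(Home) + 0.3·1 + 0.35·h(Search)
Solving: h(Home) = 0.6961, h(Search) = 0.7293.
Starting from Search, the probability is 0.7293.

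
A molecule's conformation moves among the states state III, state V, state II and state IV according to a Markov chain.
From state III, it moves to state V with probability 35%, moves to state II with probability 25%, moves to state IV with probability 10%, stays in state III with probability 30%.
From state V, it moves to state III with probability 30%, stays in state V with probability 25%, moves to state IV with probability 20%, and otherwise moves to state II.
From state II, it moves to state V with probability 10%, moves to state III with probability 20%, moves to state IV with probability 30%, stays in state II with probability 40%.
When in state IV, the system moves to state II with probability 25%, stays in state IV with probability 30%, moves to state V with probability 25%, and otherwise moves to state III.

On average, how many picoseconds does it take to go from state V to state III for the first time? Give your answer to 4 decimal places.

4.0800

Let t(s) be the expected number of picoseconds to first reach state III from state s, with t(state III) = 0. Conditioning on the first picosecond:
t(state V) = 1 + 0.25·t(state V) + 0.25·t(state II) + 0.2·t(state IV)
t(state II) = 1 + 0.1·t(state V) + 0.4·t(state II) + 0.3·t(state IV)
t(state IV) = 1 + 0.25·t(state V) + 0.25·t(state II) + 0.3·t(state IV)
Solving: t(state V) = 4.0800, t(state II) = 4.6133, t(state IV) = 4.5333.
Expected picoseconds from state V to state III: 4.0800.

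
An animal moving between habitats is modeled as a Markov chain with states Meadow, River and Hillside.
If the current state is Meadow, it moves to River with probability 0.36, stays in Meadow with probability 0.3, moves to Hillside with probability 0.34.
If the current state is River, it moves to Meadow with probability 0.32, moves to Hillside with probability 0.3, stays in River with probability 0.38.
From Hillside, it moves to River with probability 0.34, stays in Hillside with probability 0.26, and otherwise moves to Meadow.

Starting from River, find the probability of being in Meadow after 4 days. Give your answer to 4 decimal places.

Propagate the distribution vector 4 days from River.
After 0 days: (0.0000, 1.0000, 0.0000)
After 1 day: (0.3200, 0.3800, 0.3000)
After 2 days: (0.3376, 0.3616, 0.3008)
After 3 days: (0.3373, 0.3612, 0.3015)
After 4 days: (0.3374, 0.3612, 0.3014)
P(in Meadow after 4 days) = 0.3374

0.3374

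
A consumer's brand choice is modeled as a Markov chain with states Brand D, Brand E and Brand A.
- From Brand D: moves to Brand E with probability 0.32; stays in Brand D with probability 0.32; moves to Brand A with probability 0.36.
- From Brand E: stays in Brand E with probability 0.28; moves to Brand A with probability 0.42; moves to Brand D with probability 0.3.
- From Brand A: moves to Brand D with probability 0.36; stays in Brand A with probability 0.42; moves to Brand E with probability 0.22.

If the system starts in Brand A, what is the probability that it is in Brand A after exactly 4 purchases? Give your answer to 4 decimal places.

0.4002

Propagate the distribution vector 4 purchases from Brand A.
After 0 purchases: (0.0000, 0.0000, 1.0000)
After 1 purchase: (0.3600, 0.2200, 0.4200)
After 2 purchases: (0.3324, 0.2692, 0.3984)
After 3 purchases: (0.3306, 0.2694, 0.4001)
After 4 purchases: (0.3306, 0.2692, 0.4002)
P(in Brand A after 4 purchases) = 0.4002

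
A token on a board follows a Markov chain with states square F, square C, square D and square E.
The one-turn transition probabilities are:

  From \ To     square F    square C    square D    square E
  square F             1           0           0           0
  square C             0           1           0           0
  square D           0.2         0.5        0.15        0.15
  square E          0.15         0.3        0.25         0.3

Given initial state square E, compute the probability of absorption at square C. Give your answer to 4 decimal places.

Let h(s) be the probability of absorption at square C starting from transient state s. Then h(square C) = 1 and h(square F) = 0. By first-step analysis:
h(square D) = 0.2·0 + 0.5·1 + 0.15·h(square D) + 0.15·h(square E)
h(square E) = 0.15·0 + 0.3·1 + 0.25·h(square D) + 0.3·h(square E)
Solving: h(square D) = 0.7085, h(square E) = 0.6816.
Starting from square E, the probability is 0.6816.

0.6816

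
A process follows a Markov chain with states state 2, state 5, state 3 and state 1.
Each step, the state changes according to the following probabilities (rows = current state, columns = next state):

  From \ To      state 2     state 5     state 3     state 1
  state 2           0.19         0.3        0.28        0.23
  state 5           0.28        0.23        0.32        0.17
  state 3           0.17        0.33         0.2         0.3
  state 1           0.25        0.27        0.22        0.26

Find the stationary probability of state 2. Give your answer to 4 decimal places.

0.2244

Let the stationary distribution be π with π = πP and π_1 + π_2 + π_3 + π_4 = 1.
π_1 = 0.19·π_1 + 0.28·π_2 + 0.17·π_3 + 0.25·π_4
π_2 = 0.3·π_1 + 0.23·π_2 + 0.33·π_3 + 0.27·π_4
π_3 = 0.28·π_1 + 0.32·π_2 + 0.2·π_3 + 0.22·π_4
Solving with the normalization constraint gives π = (0.2244, 0.2809, 0.2564, 0.2382).
So the stationary probability of state 2 is 0.2244.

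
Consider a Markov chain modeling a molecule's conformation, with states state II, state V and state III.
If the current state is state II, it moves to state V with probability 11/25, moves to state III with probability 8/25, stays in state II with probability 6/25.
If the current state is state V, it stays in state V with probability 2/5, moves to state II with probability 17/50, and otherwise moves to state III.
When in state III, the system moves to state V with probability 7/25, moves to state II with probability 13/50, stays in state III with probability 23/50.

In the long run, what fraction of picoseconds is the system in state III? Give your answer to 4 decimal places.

Let the stationary distribution be π with π = πP and π_1 + π_2 + π_3 = 1.
π_1 = 0.24·π_1 + 0.34·π_2 + 0.26·π_3
π_2 = 0.44·π_1 + 0.4·π_2 + 0.28·π_3
Solving with the normalization constraint gives π = (0.2839, 0.3698, 0.3463).
So the stationary probability of state III is 0.3463.

0.3463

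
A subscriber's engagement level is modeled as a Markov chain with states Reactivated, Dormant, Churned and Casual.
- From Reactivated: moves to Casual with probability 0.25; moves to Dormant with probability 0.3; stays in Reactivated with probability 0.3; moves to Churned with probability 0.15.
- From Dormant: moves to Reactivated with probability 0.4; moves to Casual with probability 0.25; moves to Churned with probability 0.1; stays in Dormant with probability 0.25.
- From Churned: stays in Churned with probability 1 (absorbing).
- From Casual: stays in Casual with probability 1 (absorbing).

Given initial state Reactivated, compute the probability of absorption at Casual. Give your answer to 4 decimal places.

Let h(s) be the probability of absorption at Casual starting from transient state s. Then h(Casual) = 1 and h(Churned) = 0. By first-step analysis:
h(Reactivated) = 0.3·h(Reactivated) + 0.3·h(Dormant) + 0.15·0 + 0.25·1
h(Dormant) = 0.4·h(Reactivated) + 0.25·h(Dormant) + 0.1·0 + 0.25·1
Solving: h(Reactivated) = 0.6481, h(Dormant) = 0.6790.
Starting from Reactivated, the probability is 0.6481.

0.6481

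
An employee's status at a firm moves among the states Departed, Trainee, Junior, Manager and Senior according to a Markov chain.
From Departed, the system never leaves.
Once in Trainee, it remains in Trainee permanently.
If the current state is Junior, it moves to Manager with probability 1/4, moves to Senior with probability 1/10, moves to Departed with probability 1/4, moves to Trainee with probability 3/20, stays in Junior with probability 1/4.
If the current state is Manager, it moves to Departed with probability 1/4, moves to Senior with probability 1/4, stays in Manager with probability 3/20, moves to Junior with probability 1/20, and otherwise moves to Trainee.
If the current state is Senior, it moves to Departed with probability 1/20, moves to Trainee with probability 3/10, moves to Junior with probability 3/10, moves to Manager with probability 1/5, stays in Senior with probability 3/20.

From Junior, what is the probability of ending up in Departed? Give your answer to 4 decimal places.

0.5209

Let h(s) be the probability of absorption at Departed starting from transient state s. Then h(Departed) = 1 and h(Trainee) = 0. By first-step analysis:
h(Junior) = 0.25·1 + 0.15·0 + 0.25·h(Junior) + 0.25·h(Manager) + 0.1·h(Senior)
h(Manager) = 0.25·1 + 0.3·0 + 0.05·h(Junior) + 0.15·h(Manager) + 0.25·h(Senior)
h(Senior) = 0.05·1 + 0.3·0 + 0.3·h(Junior) + 0.2·h(Manager) + 0.15·h(Senior)
Solving: h(Junior) = 0.5209, h(Manager) = 0.4256, h(Senior) = 0.3428.
Starting from Junior, the probability is 0.5209.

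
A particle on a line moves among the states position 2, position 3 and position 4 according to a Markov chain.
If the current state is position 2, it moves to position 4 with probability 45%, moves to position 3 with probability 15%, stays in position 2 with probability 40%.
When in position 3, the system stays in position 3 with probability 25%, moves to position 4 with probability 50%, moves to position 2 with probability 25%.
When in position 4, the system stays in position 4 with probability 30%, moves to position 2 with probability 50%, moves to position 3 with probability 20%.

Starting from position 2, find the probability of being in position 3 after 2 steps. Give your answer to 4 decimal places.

Sum over the intermediate state after 1 step:
P = P(position 2→position 2)·P(position 2→position 3) + P(position 2→position 3)·P(position 3→position 3) + P(position 2→position 4)·P(position 4→position 3)
  = 0.4×0.15 + 0.15×0.25 + 0.45×0.2
  = 0.0600 + 0.0375 + 0.0900 = 0.1875

0.1875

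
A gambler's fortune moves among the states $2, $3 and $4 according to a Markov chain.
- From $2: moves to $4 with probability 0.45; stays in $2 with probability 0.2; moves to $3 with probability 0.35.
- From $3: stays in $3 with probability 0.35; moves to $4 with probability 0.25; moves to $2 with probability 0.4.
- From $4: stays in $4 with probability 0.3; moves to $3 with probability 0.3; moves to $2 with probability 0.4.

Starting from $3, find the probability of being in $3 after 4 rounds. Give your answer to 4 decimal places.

0.3334

Propagate the distribution vector 4 rounds from $3.
After 0 rounds: (0.0000, 1.0000, 0.0000)
After 1 round: (0.4000, 0.3500, 0.2500)
After 2 rounds: (0.3200, 0.3375, 0.3425)
After 3 rounds: (0.3360, 0.3329, 0.3311)
After 4 rounds: (0.3328, 0.3334, 0.3338)
P(in $3 after 4 rounds) = 0.3334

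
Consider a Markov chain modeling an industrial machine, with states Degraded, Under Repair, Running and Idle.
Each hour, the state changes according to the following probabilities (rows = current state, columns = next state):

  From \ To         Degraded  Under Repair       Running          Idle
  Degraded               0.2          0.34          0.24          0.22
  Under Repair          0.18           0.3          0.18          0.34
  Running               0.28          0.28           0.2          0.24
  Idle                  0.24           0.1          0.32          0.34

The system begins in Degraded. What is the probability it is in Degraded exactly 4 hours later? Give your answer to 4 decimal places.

Propagate the distribution vector 4 hours from Degraded.
After 0 hours: (1.0000, 0.0000, 0.0000, 0.0000)
After 1 hour: (0.2000, 0.3400, 0.2400, 0.2200)
After 2 hours: (0.2212, 0.2592, 0.2276, 0.2920)
After 3 hours: (0.2247, 0.2459, 0.2387, 0.2907)
After 4 hours: (0.2258, 0.2461, 0.2390, 0.2892)
P(in Degraded after 4 hours) = 0.2258

0.2258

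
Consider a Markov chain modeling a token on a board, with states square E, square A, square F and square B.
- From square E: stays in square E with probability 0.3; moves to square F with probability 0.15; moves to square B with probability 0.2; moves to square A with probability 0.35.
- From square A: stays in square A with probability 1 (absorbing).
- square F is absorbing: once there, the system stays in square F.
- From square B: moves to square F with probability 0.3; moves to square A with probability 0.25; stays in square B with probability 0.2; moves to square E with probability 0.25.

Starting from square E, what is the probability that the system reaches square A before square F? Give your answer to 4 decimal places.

Let h(s) be the probability of absorption at square A starting from transient state s. Then h(square A) = 1 and h(square F) = 0. By first-step analysis:
h(square E) = 0.3·h(square E) + 0.35·1 + 0.15·0 + 0.2·h(square B)
h(square B) = 0.25·h(square E) + 0.25·1 + 0.3·0 + 0.2·h(square B)
Solving: h(square E) = 0.6471, h(square B) = 0.5147.
Starting from square E, the probability is 0.6471.

0.6471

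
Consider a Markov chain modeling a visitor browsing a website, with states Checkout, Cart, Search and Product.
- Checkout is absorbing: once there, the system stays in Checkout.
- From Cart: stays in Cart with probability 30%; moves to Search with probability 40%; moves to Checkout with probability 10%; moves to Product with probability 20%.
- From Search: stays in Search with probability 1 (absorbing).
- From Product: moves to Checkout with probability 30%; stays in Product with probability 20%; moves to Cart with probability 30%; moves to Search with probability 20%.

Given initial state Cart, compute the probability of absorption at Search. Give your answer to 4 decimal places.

Let h(s) be the probability of absorption at Search starting from transient state s. Then h(Search) = 1 and h(Checkout) = 0. By first-step analysis:
h(Cart) = 0.1·0 + 0.3·h(Cart) + 0.4·1 + 0.2·h(Product)
h(Product) = 0.3·0 + 0.3·h(Cart) + 0.2·1 + 0.2·h(Product)
Solving: h(Cart) = 0.7200, h(Product) = 0.5200.
Starting from Cart, the probability is 0.7200.

0.7200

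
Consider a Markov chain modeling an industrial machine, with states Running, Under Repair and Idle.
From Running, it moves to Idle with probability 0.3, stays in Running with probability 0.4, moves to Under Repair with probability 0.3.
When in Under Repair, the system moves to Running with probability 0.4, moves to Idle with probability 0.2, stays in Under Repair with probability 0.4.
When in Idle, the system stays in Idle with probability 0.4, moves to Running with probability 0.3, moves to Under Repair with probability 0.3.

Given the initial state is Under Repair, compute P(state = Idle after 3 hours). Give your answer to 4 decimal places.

Propagate the distribution vector 3 hours from Under Repair.
After 0 hours: (0.0000, 1.0000, 0.0000)
After 1 hour: (0.4000, 0.4000, 0.2000)
After 2 hours: (0.3800, 0.3400, 0.2800)
After 3 hours: (0.3720, 0.3340, 0.2940)
P(in Idle after 3 hours) = 0.2940

0.2940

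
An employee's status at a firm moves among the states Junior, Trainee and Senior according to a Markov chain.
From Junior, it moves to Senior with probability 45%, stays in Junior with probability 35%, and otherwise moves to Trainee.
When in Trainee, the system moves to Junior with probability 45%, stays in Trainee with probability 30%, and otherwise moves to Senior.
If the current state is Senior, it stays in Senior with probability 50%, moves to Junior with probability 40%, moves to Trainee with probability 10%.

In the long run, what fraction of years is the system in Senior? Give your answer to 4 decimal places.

0.4371

Let the stationary distribution be π with π = πP and π_1 + π_2 + π_3 = 1.
π_1 = 0.35·π_1 + 0.45·π_2 + 0.4·π_3
π_2 = 0.2·π_1 + 0.3·π_2 + 0.1·π_3
Solving with the normalization constraint gives π = (0.3892, 0.1737, 0.4371).
So the stationary probability of Senior is 0.4371.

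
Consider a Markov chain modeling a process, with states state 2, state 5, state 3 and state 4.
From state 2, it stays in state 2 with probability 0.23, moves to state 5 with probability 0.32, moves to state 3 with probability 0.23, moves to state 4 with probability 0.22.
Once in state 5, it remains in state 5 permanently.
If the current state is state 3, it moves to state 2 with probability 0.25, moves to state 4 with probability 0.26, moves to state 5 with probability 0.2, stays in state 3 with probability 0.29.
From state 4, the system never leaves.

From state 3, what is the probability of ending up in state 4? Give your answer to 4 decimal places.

0.5217

Let h(s) be the probability of absorption at state 4 starting from transient state s. Then h(state 4) = 1 and h(state 5) = 0. By first-step analysis:
h(state 2) = 0.23·h(state 2) + 0.32·0 + 0.23·h(state 3) + 0.22·1
h(state 3) = 0.25·h(state 2) + 0.2·0 + 0.29·h(state 3) + 0.26·1
Solving: h(state 2) = 0.4415, h(state 3) = 0.5217.
Starting from state 3, the probability is 0.5217.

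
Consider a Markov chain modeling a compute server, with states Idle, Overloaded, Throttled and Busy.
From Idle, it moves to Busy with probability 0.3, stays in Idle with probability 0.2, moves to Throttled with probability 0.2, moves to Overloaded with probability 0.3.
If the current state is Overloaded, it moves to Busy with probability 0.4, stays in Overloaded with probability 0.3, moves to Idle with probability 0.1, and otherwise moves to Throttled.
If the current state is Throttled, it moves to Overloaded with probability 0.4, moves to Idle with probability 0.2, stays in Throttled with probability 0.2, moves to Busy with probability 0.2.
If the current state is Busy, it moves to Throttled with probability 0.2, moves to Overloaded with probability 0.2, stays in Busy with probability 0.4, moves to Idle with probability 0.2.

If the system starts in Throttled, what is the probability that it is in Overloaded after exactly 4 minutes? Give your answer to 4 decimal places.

Propagate the distribution vector 4 minutes from Throttled.
After 0 minutes: (0.0000, 0.0000, 1.0000, 0.0000)
After 1 minute: (0.2000, 0.4000, 0.2000, 0.2000)
After 2 minutes: (0.1600, 0.3000, 0.2000, 0.3400)
After 3 minutes: (0.1700, 0.2860, 0.2000, 0.3440)
After 4 minutes: (0.1714, 0.2856, 0.2000, 0.3430)
P(in Overloaded after 4 minutes) = 0.2856

0.2856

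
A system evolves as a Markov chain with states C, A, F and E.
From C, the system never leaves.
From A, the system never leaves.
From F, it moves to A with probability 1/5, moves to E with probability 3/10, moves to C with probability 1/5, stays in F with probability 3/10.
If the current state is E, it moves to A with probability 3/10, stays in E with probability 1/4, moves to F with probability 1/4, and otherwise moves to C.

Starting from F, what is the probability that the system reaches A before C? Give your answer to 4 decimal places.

Let h(s) be the probability of absorption at A starting from transient state s. Then h(A) = 1 and h(C) = 0. By first-step analysis:
h(F) = 0.2·0 + 0.2·1 + 0.3·h(F) + 0.3·h(E)
h(E) = 0.2·0 + 0.3·1 + 0.25·h(F) + 0.25·h(E)
Solving: h(F) = 0.5333, h(E) = 0.5778.
Starting from F, the probability is 0.5333.

0.5333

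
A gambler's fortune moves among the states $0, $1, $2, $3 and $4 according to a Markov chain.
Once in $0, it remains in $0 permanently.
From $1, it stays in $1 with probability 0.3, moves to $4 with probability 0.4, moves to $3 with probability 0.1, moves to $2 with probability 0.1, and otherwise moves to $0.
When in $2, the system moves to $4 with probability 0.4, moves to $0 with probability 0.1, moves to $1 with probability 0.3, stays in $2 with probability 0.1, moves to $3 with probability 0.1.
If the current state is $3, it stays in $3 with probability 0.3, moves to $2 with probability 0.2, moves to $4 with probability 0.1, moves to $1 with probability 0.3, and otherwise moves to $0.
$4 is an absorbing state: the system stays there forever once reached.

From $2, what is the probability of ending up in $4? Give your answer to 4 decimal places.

0.7838

Let h(s) be the probability of absorption at $4 starting from transient state s. Then h($4) = 1 and h($0) = 0. By first-step analysis:
h($1) = 0.1·0 + 0.3·h($1) + 0.1·h($2) + 0.1·h($3) + 0.4·1
h($2) = 0.1·0 + 0.3·h($1) + 0.1·h($2) + 0.1·h($3) + 0.4·1
h($3) = 0.1·0 + 0.3·h($1) + 0.2·h($2) + 0.3·h($3) + 0.1·1
Solving: h($1) = 0.7838, h($2) = 0.7838, h($3) = 0.7027.
Starting from $2, the probability is 0.7838.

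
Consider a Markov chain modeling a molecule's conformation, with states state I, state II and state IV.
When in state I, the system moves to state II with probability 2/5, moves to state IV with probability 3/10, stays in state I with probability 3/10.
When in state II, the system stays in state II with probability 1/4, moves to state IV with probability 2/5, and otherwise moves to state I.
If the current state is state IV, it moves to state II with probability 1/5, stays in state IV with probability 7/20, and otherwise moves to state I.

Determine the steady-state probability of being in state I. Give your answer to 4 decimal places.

Let the stationary distribution be π with π = πP and π_1 + π_2 + π_3 = 1.
π_1 = 0.3·π_1 + 0.35·π_2 + 0.45·π_3
π_2 = 0.4·π_1 + 0.25·π_2 + 0.2·π_3
Solving with the normalization constraint gives π = (0.3663, 0.2876, 0.3461).
So the stationary probability of state I is 0.3663.

0.3663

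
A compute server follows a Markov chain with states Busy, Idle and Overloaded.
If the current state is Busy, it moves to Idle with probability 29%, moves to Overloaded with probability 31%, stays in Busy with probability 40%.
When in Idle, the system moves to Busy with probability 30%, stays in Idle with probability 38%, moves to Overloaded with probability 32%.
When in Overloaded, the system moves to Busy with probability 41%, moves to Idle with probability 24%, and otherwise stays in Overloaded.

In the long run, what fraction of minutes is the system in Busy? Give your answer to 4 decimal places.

0.3732

Let the stationary distribution be π with π = πP and π_1 + π_2 + π_3 = 1.
π_1 = 0.4·π_1 + 0.3·π_2 + 0.41·π_3
π_2 = 0.29·π_1 + 0.38·π_2 + 0.24·π_3
Solving with the normalization constraint gives π = (0.3732, 0.3008, 0.3260).
So the stationary probability of Busy is 0.3732.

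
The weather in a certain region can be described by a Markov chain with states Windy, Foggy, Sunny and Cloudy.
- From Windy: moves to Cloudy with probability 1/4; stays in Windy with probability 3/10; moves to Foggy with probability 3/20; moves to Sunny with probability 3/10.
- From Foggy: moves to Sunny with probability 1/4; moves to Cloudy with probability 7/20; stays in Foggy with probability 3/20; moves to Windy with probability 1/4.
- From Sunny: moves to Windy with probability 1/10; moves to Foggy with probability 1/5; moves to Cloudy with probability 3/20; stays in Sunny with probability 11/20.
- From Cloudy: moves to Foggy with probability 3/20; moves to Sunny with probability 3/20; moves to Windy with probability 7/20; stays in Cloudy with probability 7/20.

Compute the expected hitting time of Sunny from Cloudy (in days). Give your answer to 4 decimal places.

Let t(s) be the expected number of days to first reach Sunny from state s, with t(Sunny) = 0. Conditioning on the first day:
t(Windy) = 1 + 0.3·t(Windy) + 0.15·t(Foggy) + 0.25·t(Cloudy)
t(Foggy) = 1 + 0.25·t(Windy) + 0.15·t(Foggy) + 0.35·t(Cloudy)
t(Cloudy) = 1 + 0.35·t(Windy) + 0.15·t(Foggy) + 0.35·t(Cloudy)
Solving: t(Windy) = 4.0268, t(Foggy) = 4.2953, t(Cloudy) = 4.6980.
Expected days from Cloudy to Sunny: 4.6980.

4.6980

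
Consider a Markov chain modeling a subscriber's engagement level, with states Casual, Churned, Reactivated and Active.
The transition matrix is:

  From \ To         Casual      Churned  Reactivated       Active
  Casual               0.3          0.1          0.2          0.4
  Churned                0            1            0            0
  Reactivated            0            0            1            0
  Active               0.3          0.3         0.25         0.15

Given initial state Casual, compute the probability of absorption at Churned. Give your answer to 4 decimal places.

Let h(s) be the probability of absorption at Churned starting from transient state s. Then h(Churned) = 1 and h(Reactivated) = 0. By first-step analysis:
h(Casual) = 0.3·h(Casual) + 0.1·1 + 0.2·0 + 0.4·h(Active)
h(Active) = 0.3·h(Casual) + 0.3·1 + 0.25·0 + 0.15·h(Active)
Solving: h(Casual) = 0.4316, h(Active) = 0.5053.
Starting from Casual, the probability is 0.4316.

0.4316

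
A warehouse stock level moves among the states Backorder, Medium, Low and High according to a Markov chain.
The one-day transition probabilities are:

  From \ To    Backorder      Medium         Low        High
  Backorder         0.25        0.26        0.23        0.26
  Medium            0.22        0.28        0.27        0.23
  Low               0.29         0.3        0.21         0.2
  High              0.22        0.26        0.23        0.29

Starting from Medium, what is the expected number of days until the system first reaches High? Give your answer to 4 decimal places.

4.3484

Let t(s) be the expected number of days to first reach High from state s, with t(High) = 0. Conditioning on the first day:
t(Backorder) = 1 + 0.25·t(Backorder) + 0.26·t(Medium) + 0.23·t(Low)
t(Medium) = 1 + 0.22·t(Backorder) + 0.28·t(Medium) + 0.27·t(Low)
t(Low) = 1 + 0.29·t(Backorder) + 0.3·t(Medium) + 0.21·t(Low)
Solving: t(Backorder) = 4.2092, t(Medium) = 4.3484, t(Low) = 4.4623.
Expected days from Medium to High: 4.3484.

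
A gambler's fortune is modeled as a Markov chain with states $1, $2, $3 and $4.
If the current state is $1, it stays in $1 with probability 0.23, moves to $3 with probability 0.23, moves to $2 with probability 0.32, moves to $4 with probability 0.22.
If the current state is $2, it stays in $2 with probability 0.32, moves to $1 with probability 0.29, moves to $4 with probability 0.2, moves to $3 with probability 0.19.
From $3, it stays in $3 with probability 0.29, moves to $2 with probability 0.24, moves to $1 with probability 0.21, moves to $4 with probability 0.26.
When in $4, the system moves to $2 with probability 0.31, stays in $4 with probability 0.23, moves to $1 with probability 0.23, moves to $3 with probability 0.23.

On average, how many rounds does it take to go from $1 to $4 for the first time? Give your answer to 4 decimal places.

Let t(s) be the expected number of rounds to first reach $4 from state s, with t($4) = 0. Conditioning on the first round:
t($1) = 1 + 0.23·t($1) + 0.32·t($2) + 0.23·t($3)
t($2) = 1 + 0.29·t($1) + 0.32·t($2) + 0.19·t($3)
t($3) = 1 + 0.21·t($1) + 0.24·t($2) + 0.29·t($3)
Solving: t($1) = 4.4794, t($2) = 4.5769, t($3) = 4.2805.
Expected rounds from $1 to $4: 4.4794.

4.4794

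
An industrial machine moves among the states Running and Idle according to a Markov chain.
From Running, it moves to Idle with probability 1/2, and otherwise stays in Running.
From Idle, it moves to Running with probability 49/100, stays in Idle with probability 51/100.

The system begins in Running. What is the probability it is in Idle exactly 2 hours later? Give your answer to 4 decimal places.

Sum over the intermediate state after 1 hour:
P = P(Running→Running)·P(Running→Idle) + P(Running→Idle)·P(Idle→Idle)
  = 0.5×0.5 + 0.5×0.51
  = 0.2500 + 0.2550 = 0.5050

0.5050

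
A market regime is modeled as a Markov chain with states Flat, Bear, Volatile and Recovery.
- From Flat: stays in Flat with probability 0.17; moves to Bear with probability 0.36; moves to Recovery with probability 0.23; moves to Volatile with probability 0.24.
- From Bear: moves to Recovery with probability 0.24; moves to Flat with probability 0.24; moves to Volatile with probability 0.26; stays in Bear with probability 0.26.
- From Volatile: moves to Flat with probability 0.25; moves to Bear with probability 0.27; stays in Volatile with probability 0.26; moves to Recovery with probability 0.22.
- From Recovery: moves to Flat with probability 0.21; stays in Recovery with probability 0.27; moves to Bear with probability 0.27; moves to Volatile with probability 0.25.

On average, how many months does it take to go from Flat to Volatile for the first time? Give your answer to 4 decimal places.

4.0229

Let t(s) be the expected number of months to first reach Volatile from state s, with t(Volatile) = 0. Conditioning on the first month:
t(Flat) = 1 + 0.17·t(Flat) + 0.36·t(Bear) + 0.23·t(Recovery)
t(Bear) = 1 + 0.24·t(Flat) + 0.26·t(Bear) + 0.24·t(Recovery)
t(Recovery) = 1 + 0.21·t(Flat) + 0.27·t(Bear) + 0.27·t(Recovery)
Solving: t(Flat) = 4.0229, t(Bear) = 3.9495, t(Recovery) = 3.9879.
Expected months from Flat to Volatile: 4.0229.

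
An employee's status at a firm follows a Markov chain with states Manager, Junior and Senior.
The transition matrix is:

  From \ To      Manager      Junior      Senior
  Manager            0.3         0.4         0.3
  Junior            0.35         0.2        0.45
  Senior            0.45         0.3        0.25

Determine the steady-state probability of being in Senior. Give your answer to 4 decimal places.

Let the stationary distribution be π with π = πP and π_1 + π_2 + π_3 = 1.
π_1 = 0.3·π_1 + 0.35·π_2 + 0.45·π_3
π_2 = 0.4·π_1 + 0.2·π_2 + 0.3·π_3
Solving with the normalization constraint gives π = (0.3647, 0.3059, 0.3294).
So the stationary probability of Senior is 0.3294.

0.3294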